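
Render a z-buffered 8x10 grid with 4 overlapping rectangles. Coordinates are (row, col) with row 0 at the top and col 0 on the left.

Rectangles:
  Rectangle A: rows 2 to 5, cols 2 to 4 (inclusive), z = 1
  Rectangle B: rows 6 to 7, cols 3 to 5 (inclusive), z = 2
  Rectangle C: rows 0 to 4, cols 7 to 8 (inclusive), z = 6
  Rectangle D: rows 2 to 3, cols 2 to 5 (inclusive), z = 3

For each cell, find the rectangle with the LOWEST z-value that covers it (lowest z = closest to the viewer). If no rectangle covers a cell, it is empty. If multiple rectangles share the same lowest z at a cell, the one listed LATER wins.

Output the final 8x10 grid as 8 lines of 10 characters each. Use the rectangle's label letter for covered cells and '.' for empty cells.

.......CC.
.......CC.
..AAAD.CC.
..AAAD.CC.
..AAA..CC.
..AAA.....
...BBB....
...BBB....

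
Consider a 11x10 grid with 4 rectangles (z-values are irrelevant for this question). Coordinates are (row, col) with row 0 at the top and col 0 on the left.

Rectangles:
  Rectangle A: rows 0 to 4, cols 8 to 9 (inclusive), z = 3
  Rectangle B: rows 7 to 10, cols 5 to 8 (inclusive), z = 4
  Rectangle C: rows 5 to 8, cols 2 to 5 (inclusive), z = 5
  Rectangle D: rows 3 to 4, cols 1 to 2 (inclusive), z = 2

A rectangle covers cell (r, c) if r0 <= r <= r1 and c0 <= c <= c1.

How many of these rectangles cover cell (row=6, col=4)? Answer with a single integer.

Answer: 1

Derivation:
Check cell (6,4):
  A: rows 0-4 cols 8-9 -> outside (row miss)
  B: rows 7-10 cols 5-8 -> outside (row miss)
  C: rows 5-8 cols 2-5 -> covers
  D: rows 3-4 cols 1-2 -> outside (row miss)
Count covering = 1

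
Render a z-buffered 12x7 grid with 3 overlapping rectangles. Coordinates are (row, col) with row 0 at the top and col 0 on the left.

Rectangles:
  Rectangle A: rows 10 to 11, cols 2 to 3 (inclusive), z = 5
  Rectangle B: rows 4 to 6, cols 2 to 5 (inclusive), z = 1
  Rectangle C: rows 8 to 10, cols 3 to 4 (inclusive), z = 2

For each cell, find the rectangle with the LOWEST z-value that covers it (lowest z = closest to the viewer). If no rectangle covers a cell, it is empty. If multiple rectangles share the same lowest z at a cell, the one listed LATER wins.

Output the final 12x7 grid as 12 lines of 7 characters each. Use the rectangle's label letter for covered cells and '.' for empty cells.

.......
.......
.......
.......
..BBBB.
..BBBB.
..BBBB.
.......
...CC..
...CC..
..ACC..
..AA...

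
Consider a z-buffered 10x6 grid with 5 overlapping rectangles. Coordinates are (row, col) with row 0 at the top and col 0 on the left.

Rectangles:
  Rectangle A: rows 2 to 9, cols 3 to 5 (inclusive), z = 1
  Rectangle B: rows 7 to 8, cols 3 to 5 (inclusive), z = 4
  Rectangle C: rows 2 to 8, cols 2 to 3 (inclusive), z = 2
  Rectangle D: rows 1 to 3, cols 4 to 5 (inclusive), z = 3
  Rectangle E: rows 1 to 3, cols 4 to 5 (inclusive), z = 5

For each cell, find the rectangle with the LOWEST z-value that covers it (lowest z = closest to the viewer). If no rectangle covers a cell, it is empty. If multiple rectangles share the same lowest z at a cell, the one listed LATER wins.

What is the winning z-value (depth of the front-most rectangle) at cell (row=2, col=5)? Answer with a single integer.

Check cell (2,5):
  A: rows 2-9 cols 3-5 z=1 -> covers; best now A (z=1)
  B: rows 7-8 cols 3-5 -> outside (row miss)
  C: rows 2-8 cols 2-3 -> outside (col miss)
  D: rows 1-3 cols 4-5 z=3 -> covers; best now A (z=1)
  E: rows 1-3 cols 4-5 z=5 -> covers; best now A (z=1)
Winner: A at z=1

Answer: 1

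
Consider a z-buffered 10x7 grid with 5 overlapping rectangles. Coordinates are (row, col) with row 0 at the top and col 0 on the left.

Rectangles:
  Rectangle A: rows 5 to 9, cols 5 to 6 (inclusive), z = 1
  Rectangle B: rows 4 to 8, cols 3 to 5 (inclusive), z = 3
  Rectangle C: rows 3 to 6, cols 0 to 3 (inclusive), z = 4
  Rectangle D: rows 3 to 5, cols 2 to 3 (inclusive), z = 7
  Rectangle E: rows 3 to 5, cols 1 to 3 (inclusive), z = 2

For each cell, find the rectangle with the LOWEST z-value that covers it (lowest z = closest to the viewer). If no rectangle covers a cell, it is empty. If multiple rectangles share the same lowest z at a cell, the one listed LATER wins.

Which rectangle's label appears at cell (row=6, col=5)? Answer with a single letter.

Answer: A

Derivation:
Check cell (6,5):
  A: rows 5-9 cols 5-6 z=1 -> covers; best now A (z=1)
  B: rows 4-8 cols 3-5 z=3 -> covers; best now A (z=1)
  C: rows 3-6 cols 0-3 -> outside (col miss)
  D: rows 3-5 cols 2-3 -> outside (row miss)
  E: rows 3-5 cols 1-3 -> outside (row miss)
Winner: A at z=1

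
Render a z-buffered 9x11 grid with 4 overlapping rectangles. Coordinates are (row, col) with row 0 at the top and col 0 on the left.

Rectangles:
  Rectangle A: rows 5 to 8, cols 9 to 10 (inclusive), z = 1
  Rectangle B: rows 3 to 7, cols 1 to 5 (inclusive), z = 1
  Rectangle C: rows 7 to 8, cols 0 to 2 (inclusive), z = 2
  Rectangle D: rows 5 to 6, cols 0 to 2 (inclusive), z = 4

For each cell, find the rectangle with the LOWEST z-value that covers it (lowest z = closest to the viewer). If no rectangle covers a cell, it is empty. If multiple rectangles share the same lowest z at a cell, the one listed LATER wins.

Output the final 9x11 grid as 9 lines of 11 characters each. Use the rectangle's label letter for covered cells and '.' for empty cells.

...........
...........
...........
.BBBBB.....
.BBBBB.....
DBBBBB...AA
DBBBBB...AA
CBBBBB...AA
CCC......AA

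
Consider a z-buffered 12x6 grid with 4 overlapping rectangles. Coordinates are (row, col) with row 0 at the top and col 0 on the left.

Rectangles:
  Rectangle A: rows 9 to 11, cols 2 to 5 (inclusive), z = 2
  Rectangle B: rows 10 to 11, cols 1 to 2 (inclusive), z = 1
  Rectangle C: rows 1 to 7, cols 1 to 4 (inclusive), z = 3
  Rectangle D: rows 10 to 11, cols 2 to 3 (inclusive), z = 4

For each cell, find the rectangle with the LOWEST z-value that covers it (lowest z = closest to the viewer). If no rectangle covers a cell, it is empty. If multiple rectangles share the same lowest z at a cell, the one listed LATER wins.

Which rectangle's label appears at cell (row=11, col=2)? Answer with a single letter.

Check cell (11,2):
  A: rows 9-11 cols 2-5 z=2 -> covers; best now A (z=2)
  B: rows 10-11 cols 1-2 z=1 -> covers; best now B (z=1)
  C: rows 1-7 cols 1-4 -> outside (row miss)
  D: rows 10-11 cols 2-3 z=4 -> covers; best now B (z=1)
Winner: B at z=1

Answer: B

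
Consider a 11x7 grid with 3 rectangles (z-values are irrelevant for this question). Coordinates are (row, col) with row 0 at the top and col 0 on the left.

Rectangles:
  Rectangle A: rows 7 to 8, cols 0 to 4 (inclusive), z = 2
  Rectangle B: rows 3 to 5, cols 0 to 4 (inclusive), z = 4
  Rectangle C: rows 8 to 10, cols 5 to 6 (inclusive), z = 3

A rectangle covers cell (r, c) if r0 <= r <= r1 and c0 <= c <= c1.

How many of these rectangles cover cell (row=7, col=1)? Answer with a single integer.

Check cell (7,1):
  A: rows 7-8 cols 0-4 -> covers
  B: rows 3-5 cols 0-4 -> outside (row miss)
  C: rows 8-10 cols 5-6 -> outside (row miss)
Count covering = 1

Answer: 1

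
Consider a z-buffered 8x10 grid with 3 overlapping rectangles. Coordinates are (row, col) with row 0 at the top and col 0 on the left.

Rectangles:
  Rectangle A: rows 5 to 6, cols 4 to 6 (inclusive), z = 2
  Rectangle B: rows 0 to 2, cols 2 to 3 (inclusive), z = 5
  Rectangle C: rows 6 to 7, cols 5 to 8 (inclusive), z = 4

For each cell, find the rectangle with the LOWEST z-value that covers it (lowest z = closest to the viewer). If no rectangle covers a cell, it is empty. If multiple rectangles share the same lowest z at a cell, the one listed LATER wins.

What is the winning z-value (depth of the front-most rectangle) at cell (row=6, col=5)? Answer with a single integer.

Check cell (6,5):
  A: rows 5-6 cols 4-6 z=2 -> covers; best now A (z=2)
  B: rows 0-2 cols 2-3 -> outside (row miss)
  C: rows 6-7 cols 5-8 z=4 -> covers; best now A (z=2)
Winner: A at z=2

Answer: 2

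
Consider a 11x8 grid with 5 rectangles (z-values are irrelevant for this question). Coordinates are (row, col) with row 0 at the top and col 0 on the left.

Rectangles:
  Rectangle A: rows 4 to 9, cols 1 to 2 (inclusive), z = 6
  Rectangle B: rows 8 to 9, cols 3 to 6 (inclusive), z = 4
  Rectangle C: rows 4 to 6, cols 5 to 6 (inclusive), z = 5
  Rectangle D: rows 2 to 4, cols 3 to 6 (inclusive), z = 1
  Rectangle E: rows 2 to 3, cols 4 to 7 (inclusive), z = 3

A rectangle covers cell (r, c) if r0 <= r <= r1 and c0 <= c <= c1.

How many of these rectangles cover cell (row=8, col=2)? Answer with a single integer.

Answer: 1

Derivation:
Check cell (8,2):
  A: rows 4-9 cols 1-2 -> covers
  B: rows 8-9 cols 3-6 -> outside (col miss)
  C: rows 4-6 cols 5-6 -> outside (row miss)
  D: rows 2-4 cols 3-6 -> outside (row miss)
  E: rows 2-3 cols 4-7 -> outside (row miss)
Count covering = 1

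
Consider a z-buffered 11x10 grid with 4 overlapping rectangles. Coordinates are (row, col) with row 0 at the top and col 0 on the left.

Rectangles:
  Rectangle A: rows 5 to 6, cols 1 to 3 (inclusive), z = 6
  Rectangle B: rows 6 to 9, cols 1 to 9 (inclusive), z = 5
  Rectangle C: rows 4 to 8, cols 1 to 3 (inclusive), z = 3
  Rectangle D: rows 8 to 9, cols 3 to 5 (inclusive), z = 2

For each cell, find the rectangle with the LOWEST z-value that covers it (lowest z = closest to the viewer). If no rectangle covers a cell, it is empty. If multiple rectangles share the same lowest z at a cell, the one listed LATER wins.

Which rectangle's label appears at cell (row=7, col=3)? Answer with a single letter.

Check cell (7,3):
  A: rows 5-6 cols 1-3 -> outside (row miss)
  B: rows 6-9 cols 1-9 z=5 -> covers; best now B (z=5)
  C: rows 4-8 cols 1-3 z=3 -> covers; best now C (z=3)
  D: rows 8-9 cols 3-5 -> outside (row miss)
Winner: C at z=3

Answer: C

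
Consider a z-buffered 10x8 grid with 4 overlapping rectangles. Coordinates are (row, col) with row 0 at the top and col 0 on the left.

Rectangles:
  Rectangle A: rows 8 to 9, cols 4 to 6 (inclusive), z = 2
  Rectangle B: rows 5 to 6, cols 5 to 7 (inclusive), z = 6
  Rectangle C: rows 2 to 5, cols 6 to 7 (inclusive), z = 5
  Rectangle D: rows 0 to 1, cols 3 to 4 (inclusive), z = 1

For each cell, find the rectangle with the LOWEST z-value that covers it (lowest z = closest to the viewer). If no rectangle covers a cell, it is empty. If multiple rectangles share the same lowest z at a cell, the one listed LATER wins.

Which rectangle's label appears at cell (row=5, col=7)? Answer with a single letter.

Answer: C

Derivation:
Check cell (5,7):
  A: rows 8-9 cols 4-6 -> outside (row miss)
  B: rows 5-6 cols 5-7 z=6 -> covers; best now B (z=6)
  C: rows 2-5 cols 6-7 z=5 -> covers; best now C (z=5)
  D: rows 0-1 cols 3-4 -> outside (row miss)
Winner: C at z=5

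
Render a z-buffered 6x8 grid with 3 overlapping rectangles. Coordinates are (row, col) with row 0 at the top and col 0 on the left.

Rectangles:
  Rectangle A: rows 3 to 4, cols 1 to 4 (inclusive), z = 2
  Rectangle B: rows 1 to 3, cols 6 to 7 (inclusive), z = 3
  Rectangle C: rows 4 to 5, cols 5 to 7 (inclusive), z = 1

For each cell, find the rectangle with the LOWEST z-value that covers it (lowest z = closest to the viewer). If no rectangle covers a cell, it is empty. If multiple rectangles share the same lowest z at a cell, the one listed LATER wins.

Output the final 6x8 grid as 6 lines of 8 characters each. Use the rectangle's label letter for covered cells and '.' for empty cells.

........
......BB
......BB
.AAAA.BB
.AAAACCC
.....CCC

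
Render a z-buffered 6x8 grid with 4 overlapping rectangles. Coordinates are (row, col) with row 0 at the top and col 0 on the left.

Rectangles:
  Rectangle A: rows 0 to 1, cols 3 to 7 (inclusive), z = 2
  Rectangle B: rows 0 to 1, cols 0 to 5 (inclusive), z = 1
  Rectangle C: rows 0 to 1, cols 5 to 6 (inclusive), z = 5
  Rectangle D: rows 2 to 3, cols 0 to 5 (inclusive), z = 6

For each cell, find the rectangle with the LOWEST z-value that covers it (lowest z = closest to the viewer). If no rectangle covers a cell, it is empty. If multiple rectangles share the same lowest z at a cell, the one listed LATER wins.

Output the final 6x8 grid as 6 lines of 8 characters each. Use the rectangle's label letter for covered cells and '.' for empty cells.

BBBBBBAA
BBBBBBAA
DDDDDD..
DDDDDD..
........
........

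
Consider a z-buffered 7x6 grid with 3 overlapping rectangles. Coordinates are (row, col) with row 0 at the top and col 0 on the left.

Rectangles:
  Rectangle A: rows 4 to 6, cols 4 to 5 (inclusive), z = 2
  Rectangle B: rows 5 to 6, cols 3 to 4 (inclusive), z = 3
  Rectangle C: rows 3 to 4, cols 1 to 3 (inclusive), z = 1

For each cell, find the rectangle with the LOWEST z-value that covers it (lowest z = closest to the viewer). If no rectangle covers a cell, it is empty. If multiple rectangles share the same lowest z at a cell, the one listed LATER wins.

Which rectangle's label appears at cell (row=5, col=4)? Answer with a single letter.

Answer: A

Derivation:
Check cell (5,4):
  A: rows 4-6 cols 4-5 z=2 -> covers; best now A (z=2)
  B: rows 5-6 cols 3-4 z=3 -> covers; best now A (z=2)
  C: rows 3-4 cols 1-3 -> outside (row miss)
Winner: A at z=2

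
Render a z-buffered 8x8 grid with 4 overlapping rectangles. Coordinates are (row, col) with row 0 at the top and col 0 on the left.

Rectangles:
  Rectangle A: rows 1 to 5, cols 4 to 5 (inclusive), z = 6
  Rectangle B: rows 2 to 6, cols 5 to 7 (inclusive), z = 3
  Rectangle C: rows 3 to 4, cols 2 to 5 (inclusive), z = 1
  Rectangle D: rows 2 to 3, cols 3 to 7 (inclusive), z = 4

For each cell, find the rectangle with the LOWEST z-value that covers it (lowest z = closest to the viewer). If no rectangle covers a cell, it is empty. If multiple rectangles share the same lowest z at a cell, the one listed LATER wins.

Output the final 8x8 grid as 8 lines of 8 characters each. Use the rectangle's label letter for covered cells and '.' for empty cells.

........
....AA..
...DDBBB
..CCCCBB
..CCCCBB
....ABBB
.....BBB
........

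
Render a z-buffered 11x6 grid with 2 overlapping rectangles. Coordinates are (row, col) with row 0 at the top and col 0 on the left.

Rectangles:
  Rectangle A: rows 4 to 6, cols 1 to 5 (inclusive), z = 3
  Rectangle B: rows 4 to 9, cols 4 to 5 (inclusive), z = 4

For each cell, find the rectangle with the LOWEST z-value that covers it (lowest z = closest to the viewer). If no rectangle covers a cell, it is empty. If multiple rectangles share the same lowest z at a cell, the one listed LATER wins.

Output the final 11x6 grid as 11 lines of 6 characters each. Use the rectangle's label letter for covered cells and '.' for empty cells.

......
......
......
......
.AAAAA
.AAAAA
.AAAAA
....BB
....BB
....BB
......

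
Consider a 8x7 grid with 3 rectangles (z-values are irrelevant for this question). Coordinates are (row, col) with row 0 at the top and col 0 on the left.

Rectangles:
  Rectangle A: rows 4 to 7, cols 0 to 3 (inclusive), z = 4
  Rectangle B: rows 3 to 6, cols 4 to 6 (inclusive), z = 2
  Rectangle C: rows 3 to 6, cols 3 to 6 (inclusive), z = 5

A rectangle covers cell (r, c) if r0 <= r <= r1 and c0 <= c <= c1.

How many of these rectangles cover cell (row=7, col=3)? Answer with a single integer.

Check cell (7,3):
  A: rows 4-7 cols 0-3 -> covers
  B: rows 3-6 cols 4-6 -> outside (row miss)
  C: rows 3-6 cols 3-6 -> outside (row miss)
Count covering = 1

Answer: 1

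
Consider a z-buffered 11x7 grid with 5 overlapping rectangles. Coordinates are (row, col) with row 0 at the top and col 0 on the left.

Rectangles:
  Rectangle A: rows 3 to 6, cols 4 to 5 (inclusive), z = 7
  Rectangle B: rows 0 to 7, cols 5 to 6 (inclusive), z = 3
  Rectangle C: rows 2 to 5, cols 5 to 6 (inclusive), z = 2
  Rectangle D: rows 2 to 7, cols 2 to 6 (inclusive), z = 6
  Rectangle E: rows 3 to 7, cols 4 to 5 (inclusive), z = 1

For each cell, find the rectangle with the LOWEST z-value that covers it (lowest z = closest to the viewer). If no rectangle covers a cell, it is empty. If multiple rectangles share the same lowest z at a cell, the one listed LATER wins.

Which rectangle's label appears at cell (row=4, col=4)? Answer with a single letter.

Check cell (4,4):
  A: rows 3-6 cols 4-5 z=7 -> covers; best now A (z=7)
  B: rows 0-7 cols 5-6 -> outside (col miss)
  C: rows 2-5 cols 5-6 -> outside (col miss)
  D: rows 2-7 cols 2-6 z=6 -> covers; best now D (z=6)
  E: rows 3-7 cols 4-5 z=1 -> covers; best now E (z=1)
Winner: E at z=1

Answer: E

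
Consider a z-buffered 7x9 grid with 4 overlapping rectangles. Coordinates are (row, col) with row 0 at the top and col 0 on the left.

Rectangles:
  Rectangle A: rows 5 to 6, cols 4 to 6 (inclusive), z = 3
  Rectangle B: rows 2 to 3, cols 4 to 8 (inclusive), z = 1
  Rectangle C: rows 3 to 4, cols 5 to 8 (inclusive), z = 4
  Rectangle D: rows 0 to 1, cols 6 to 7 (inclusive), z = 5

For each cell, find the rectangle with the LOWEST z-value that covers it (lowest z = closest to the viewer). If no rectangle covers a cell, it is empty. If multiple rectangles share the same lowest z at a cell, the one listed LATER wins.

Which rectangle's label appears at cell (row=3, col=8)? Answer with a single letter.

Check cell (3,8):
  A: rows 5-6 cols 4-6 -> outside (row miss)
  B: rows 2-3 cols 4-8 z=1 -> covers; best now B (z=1)
  C: rows 3-4 cols 5-8 z=4 -> covers; best now B (z=1)
  D: rows 0-1 cols 6-7 -> outside (row miss)
Winner: B at z=1

Answer: B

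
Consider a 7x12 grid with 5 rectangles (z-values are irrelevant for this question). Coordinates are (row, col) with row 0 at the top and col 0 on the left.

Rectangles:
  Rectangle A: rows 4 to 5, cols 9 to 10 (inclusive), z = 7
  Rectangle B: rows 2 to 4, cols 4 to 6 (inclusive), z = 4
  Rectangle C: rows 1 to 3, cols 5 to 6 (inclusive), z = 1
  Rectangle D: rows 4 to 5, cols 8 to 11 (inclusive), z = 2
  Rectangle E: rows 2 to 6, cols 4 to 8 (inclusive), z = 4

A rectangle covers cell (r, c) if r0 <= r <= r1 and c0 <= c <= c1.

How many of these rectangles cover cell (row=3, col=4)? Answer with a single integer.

Answer: 2

Derivation:
Check cell (3,4):
  A: rows 4-5 cols 9-10 -> outside (row miss)
  B: rows 2-4 cols 4-6 -> covers
  C: rows 1-3 cols 5-6 -> outside (col miss)
  D: rows 4-5 cols 8-11 -> outside (row miss)
  E: rows 2-6 cols 4-8 -> covers
Count covering = 2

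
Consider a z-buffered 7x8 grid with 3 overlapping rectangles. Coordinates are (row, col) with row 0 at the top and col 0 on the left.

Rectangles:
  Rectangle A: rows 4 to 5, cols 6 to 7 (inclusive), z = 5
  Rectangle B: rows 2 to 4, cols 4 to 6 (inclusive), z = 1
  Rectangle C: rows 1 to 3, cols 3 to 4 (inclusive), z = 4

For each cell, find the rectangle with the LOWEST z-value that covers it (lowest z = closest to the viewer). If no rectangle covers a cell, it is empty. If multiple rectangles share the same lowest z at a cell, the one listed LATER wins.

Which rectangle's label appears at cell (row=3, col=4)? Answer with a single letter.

Answer: B

Derivation:
Check cell (3,4):
  A: rows 4-5 cols 6-7 -> outside (row miss)
  B: rows 2-4 cols 4-6 z=1 -> covers; best now B (z=1)
  C: rows 1-3 cols 3-4 z=4 -> covers; best now B (z=1)
Winner: B at z=1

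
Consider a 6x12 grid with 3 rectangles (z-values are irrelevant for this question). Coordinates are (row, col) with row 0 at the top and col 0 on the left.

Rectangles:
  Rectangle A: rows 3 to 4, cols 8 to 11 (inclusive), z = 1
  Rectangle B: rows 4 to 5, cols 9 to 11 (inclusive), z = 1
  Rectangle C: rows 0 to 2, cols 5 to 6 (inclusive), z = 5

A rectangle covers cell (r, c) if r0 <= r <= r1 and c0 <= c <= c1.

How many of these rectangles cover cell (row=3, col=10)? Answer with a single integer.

Check cell (3,10):
  A: rows 3-4 cols 8-11 -> covers
  B: rows 4-5 cols 9-11 -> outside (row miss)
  C: rows 0-2 cols 5-6 -> outside (row miss)
Count covering = 1

Answer: 1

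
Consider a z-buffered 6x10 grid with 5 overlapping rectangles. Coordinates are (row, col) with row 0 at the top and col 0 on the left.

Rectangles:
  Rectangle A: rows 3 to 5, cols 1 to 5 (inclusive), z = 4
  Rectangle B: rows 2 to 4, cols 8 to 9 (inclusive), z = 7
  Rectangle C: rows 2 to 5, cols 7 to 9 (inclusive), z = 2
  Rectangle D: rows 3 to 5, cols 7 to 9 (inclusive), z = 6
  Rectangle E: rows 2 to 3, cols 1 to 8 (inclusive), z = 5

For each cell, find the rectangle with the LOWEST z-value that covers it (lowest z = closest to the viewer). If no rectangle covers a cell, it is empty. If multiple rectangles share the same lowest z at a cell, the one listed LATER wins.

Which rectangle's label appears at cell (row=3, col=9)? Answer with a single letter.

Check cell (3,9):
  A: rows 3-5 cols 1-5 -> outside (col miss)
  B: rows 2-4 cols 8-9 z=7 -> covers; best now B (z=7)
  C: rows 2-5 cols 7-9 z=2 -> covers; best now C (z=2)
  D: rows 3-5 cols 7-9 z=6 -> covers; best now C (z=2)
  E: rows 2-3 cols 1-8 -> outside (col miss)
Winner: C at z=2

Answer: C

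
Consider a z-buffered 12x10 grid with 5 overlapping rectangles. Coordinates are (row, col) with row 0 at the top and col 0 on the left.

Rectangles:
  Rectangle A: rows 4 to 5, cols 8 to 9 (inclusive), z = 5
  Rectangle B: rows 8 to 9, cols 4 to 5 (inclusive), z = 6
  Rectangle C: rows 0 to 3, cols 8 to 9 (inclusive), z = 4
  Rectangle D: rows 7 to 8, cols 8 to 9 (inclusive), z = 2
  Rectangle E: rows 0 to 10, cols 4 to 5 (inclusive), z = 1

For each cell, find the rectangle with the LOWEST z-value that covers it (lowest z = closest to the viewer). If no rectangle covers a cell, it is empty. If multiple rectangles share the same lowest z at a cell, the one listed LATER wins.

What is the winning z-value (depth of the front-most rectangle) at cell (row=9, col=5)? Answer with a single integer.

Answer: 1

Derivation:
Check cell (9,5):
  A: rows 4-5 cols 8-9 -> outside (row miss)
  B: rows 8-9 cols 4-5 z=6 -> covers; best now B (z=6)
  C: rows 0-3 cols 8-9 -> outside (row miss)
  D: rows 7-8 cols 8-9 -> outside (row miss)
  E: rows 0-10 cols 4-5 z=1 -> covers; best now E (z=1)
Winner: E at z=1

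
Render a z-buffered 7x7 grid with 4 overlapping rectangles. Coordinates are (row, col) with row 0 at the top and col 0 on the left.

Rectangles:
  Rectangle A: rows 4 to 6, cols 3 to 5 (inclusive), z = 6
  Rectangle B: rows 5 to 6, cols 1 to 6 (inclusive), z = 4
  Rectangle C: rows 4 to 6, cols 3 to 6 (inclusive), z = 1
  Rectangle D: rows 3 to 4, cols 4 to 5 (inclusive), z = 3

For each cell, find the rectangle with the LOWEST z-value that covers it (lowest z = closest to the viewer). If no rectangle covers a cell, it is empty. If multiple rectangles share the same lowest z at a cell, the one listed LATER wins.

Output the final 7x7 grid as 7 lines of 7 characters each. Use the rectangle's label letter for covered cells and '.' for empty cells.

.......
.......
.......
....DD.
...CCCC
.BBCCCC
.BBCCCC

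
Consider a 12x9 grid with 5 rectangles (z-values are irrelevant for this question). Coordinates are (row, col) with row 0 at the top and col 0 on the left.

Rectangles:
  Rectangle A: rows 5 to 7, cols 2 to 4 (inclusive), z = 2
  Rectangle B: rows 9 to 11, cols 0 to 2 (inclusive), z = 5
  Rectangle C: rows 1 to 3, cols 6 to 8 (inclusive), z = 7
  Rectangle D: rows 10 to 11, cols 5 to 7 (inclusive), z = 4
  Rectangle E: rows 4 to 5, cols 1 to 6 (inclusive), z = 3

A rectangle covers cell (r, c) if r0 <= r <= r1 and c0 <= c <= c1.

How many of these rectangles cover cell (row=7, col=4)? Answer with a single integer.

Check cell (7,4):
  A: rows 5-7 cols 2-4 -> covers
  B: rows 9-11 cols 0-2 -> outside (row miss)
  C: rows 1-3 cols 6-8 -> outside (row miss)
  D: rows 10-11 cols 5-7 -> outside (row miss)
  E: rows 4-5 cols 1-6 -> outside (row miss)
Count covering = 1

Answer: 1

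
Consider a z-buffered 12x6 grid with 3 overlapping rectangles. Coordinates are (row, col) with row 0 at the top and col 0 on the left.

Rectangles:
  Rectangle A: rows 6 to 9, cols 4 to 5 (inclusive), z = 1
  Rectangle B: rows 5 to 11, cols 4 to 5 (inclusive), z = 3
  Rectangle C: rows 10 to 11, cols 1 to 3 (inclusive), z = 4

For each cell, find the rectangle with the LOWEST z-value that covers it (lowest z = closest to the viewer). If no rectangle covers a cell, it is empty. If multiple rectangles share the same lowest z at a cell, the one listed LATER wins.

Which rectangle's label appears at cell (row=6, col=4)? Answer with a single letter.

Answer: A

Derivation:
Check cell (6,4):
  A: rows 6-9 cols 4-5 z=1 -> covers; best now A (z=1)
  B: rows 5-11 cols 4-5 z=3 -> covers; best now A (z=1)
  C: rows 10-11 cols 1-3 -> outside (row miss)
Winner: A at z=1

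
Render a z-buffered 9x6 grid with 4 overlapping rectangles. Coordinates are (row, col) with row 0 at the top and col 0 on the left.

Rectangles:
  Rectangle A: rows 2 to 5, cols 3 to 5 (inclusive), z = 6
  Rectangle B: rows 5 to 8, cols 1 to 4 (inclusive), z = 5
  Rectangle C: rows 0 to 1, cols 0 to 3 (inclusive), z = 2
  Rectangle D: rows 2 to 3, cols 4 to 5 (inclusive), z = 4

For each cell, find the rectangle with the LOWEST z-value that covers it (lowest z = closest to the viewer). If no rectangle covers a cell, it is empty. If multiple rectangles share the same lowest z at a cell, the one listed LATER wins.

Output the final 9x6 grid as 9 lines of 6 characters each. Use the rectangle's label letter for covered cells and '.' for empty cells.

CCCC..
CCCC..
...ADD
...ADD
...AAA
.BBBBA
.BBBB.
.BBBB.
.BBBB.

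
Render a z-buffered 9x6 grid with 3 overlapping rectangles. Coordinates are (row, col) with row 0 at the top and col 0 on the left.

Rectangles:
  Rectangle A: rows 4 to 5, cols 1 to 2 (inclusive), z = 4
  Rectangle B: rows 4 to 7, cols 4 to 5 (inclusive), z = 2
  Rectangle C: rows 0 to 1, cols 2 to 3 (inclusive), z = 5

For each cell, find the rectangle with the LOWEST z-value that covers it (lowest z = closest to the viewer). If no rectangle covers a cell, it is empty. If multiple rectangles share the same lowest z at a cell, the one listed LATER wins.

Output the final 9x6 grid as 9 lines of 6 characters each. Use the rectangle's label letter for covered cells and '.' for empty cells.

..CC..
..CC..
......
......
.AA.BB
.AA.BB
....BB
....BB
......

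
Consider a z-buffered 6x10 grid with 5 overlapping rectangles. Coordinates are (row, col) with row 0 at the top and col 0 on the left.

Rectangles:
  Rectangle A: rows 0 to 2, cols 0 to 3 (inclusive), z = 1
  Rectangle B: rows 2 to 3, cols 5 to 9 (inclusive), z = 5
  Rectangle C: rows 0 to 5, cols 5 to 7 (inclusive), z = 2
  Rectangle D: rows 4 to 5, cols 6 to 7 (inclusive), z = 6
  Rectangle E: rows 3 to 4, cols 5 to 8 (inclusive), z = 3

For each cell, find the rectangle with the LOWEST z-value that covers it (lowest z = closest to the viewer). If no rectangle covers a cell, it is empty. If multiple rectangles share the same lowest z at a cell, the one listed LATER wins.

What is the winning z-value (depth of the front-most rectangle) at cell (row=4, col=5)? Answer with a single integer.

Answer: 2

Derivation:
Check cell (4,5):
  A: rows 0-2 cols 0-3 -> outside (row miss)
  B: rows 2-3 cols 5-9 -> outside (row miss)
  C: rows 0-5 cols 5-7 z=2 -> covers; best now C (z=2)
  D: rows 4-5 cols 6-7 -> outside (col miss)
  E: rows 3-4 cols 5-8 z=3 -> covers; best now C (z=2)
Winner: C at z=2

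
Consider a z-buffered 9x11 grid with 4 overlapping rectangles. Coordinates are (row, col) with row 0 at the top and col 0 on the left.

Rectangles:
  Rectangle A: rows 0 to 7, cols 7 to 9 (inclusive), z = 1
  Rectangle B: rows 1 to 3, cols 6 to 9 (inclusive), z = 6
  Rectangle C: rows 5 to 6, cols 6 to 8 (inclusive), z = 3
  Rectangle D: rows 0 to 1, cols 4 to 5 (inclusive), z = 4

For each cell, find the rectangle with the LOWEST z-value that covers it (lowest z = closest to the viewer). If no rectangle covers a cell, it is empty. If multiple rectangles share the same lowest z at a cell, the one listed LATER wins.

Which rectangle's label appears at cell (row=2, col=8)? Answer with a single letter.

Check cell (2,8):
  A: rows 0-7 cols 7-9 z=1 -> covers; best now A (z=1)
  B: rows 1-3 cols 6-9 z=6 -> covers; best now A (z=1)
  C: rows 5-6 cols 6-8 -> outside (row miss)
  D: rows 0-1 cols 4-5 -> outside (row miss)
Winner: A at z=1

Answer: A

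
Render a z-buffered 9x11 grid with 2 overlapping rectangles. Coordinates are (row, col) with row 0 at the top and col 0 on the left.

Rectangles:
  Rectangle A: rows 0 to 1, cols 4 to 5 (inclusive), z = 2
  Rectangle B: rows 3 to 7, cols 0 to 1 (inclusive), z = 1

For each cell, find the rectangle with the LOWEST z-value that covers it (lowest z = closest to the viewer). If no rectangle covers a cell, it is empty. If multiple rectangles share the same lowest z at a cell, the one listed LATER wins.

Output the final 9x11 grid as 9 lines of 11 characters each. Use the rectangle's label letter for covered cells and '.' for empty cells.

....AA.....
....AA.....
...........
BB.........
BB.........
BB.........
BB.........
BB.........
...........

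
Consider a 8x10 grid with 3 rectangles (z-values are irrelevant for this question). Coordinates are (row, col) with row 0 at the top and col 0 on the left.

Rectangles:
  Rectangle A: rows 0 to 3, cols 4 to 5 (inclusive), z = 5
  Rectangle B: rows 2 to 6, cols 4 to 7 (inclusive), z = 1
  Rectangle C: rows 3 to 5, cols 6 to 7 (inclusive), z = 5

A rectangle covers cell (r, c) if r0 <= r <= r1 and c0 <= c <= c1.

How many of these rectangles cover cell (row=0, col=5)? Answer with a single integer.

Answer: 1

Derivation:
Check cell (0,5):
  A: rows 0-3 cols 4-5 -> covers
  B: rows 2-6 cols 4-7 -> outside (row miss)
  C: rows 3-5 cols 6-7 -> outside (row miss)
Count covering = 1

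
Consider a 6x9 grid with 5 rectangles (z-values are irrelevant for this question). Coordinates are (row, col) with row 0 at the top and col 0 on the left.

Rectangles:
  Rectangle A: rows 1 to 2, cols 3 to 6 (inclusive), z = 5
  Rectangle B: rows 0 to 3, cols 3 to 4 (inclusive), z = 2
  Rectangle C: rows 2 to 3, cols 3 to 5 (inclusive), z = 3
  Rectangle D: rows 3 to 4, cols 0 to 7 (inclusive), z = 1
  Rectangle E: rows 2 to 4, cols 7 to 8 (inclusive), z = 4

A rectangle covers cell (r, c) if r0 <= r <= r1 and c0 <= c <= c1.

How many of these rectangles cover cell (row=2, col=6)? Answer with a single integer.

Answer: 1

Derivation:
Check cell (2,6):
  A: rows 1-2 cols 3-6 -> covers
  B: rows 0-3 cols 3-4 -> outside (col miss)
  C: rows 2-3 cols 3-5 -> outside (col miss)
  D: rows 3-4 cols 0-7 -> outside (row miss)
  E: rows 2-4 cols 7-8 -> outside (col miss)
Count covering = 1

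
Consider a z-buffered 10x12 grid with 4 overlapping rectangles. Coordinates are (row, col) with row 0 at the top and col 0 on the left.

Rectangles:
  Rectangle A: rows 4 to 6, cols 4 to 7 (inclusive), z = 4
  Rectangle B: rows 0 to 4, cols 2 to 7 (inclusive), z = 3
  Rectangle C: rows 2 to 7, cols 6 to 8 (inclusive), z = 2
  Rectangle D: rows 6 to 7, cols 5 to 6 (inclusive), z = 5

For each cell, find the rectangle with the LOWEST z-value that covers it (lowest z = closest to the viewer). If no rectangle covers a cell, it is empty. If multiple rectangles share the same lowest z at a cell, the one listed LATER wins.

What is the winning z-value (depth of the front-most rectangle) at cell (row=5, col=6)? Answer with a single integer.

Answer: 2

Derivation:
Check cell (5,6):
  A: rows 4-6 cols 4-7 z=4 -> covers; best now A (z=4)
  B: rows 0-4 cols 2-7 -> outside (row miss)
  C: rows 2-7 cols 6-8 z=2 -> covers; best now C (z=2)
  D: rows 6-7 cols 5-6 -> outside (row miss)
Winner: C at z=2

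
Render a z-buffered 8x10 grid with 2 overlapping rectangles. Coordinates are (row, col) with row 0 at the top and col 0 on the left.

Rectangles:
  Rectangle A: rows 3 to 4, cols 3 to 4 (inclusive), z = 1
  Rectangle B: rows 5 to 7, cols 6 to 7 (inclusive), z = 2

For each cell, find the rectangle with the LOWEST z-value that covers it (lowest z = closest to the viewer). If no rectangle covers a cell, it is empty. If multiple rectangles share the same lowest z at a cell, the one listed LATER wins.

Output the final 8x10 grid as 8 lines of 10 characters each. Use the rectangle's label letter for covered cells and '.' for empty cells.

..........
..........
..........
...AA.....
...AA.....
......BB..
......BB..
......BB..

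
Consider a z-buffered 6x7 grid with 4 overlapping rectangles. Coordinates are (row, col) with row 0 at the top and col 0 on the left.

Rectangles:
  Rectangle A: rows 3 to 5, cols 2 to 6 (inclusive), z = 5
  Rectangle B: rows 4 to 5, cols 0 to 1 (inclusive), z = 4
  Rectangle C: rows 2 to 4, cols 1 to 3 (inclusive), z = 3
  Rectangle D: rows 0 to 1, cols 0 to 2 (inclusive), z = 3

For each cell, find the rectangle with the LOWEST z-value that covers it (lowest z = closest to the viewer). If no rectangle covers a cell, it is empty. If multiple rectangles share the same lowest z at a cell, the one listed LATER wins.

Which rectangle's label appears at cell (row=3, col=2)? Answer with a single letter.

Answer: C

Derivation:
Check cell (3,2):
  A: rows 3-5 cols 2-6 z=5 -> covers; best now A (z=5)
  B: rows 4-5 cols 0-1 -> outside (row miss)
  C: rows 2-4 cols 1-3 z=3 -> covers; best now C (z=3)
  D: rows 0-1 cols 0-2 -> outside (row miss)
Winner: C at z=3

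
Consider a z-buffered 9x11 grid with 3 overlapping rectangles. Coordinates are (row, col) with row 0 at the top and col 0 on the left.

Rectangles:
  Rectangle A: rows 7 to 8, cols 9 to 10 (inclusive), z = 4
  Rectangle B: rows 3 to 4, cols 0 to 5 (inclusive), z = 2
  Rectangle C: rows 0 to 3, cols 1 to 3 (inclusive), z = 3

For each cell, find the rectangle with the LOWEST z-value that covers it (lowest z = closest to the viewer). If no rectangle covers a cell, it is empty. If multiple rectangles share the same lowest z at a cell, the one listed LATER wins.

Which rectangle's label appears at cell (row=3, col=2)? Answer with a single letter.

Check cell (3,2):
  A: rows 7-8 cols 9-10 -> outside (row miss)
  B: rows 3-4 cols 0-5 z=2 -> covers; best now B (z=2)
  C: rows 0-3 cols 1-3 z=3 -> covers; best now B (z=2)
Winner: B at z=2

Answer: B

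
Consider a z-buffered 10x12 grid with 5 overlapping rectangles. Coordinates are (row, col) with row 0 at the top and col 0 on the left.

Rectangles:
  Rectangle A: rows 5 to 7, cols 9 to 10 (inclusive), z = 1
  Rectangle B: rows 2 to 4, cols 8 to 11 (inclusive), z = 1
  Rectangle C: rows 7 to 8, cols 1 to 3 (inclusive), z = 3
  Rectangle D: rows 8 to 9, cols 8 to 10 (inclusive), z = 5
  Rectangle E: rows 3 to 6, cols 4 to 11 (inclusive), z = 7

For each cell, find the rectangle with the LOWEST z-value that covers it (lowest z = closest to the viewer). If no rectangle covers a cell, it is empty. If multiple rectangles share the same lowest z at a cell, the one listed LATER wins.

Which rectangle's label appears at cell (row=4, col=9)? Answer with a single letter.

Answer: B

Derivation:
Check cell (4,9):
  A: rows 5-7 cols 9-10 -> outside (row miss)
  B: rows 2-4 cols 8-11 z=1 -> covers; best now B (z=1)
  C: rows 7-8 cols 1-3 -> outside (row miss)
  D: rows 8-9 cols 8-10 -> outside (row miss)
  E: rows 3-6 cols 4-11 z=7 -> covers; best now B (z=1)
Winner: B at z=1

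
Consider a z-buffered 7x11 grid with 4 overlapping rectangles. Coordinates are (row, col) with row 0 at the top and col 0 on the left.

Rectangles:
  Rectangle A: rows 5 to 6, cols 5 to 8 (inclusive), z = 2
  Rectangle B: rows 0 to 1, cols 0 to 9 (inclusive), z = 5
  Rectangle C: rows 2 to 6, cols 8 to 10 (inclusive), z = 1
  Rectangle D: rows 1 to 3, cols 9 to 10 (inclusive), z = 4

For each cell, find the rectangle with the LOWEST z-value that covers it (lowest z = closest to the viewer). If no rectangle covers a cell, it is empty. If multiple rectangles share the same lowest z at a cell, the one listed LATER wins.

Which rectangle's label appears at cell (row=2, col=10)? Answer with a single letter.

Answer: C

Derivation:
Check cell (2,10):
  A: rows 5-6 cols 5-8 -> outside (row miss)
  B: rows 0-1 cols 0-9 -> outside (row miss)
  C: rows 2-6 cols 8-10 z=1 -> covers; best now C (z=1)
  D: rows 1-3 cols 9-10 z=4 -> covers; best now C (z=1)
Winner: C at z=1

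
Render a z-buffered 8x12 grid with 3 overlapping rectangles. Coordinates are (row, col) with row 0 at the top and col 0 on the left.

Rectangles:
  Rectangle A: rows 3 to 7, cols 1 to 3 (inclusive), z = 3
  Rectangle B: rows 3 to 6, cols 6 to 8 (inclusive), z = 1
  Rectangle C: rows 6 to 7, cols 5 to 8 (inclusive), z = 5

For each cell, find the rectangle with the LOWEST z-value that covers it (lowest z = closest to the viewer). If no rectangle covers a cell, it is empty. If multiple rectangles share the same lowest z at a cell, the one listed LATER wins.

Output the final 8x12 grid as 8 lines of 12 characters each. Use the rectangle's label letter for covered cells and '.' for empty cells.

............
............
............
.AAA..BBB...
.AAA..BBB...
.AAA..BBB...
.AAA.CBBB...
.AAA.CCCC...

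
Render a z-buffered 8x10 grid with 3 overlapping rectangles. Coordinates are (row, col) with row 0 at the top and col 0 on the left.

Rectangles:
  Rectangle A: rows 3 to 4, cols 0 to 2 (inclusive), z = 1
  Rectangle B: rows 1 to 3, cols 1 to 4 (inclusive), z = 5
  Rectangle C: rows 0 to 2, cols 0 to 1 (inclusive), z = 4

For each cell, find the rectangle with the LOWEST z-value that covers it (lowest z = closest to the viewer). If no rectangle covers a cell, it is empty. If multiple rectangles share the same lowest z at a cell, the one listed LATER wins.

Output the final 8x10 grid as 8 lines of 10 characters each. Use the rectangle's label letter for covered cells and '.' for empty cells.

CC........
CCBBB.....
CCBBB.....
AAABB.....
AAA.......
..........
..........
..........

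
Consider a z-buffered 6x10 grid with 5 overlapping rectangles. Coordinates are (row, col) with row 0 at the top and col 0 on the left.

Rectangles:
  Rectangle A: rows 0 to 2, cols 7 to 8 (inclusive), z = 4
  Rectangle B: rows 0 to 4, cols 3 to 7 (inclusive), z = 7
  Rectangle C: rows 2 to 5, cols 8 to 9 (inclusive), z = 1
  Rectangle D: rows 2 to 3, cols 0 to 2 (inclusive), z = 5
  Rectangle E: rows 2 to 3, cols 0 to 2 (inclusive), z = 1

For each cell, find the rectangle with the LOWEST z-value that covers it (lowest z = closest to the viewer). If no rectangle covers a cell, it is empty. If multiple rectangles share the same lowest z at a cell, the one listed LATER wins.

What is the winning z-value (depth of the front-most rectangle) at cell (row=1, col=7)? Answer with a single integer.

Answer: 4

Derivation:
Check cell (1,7):
  A: rows 0-2 cols 7-8 z=4 -> covers; best now A (z=4)
  B: rows 0-4 cols 3-7 z=7 -> covers; best now A (z=4)
  C: rows 2-5 cols 8-9 -> outside (row miss)
  D: rows 2-3 cols 0-2 -> outside (row miss)
  E: rows 2-3 cols 0-2 -> outside (row miss)
Winner: A at z=4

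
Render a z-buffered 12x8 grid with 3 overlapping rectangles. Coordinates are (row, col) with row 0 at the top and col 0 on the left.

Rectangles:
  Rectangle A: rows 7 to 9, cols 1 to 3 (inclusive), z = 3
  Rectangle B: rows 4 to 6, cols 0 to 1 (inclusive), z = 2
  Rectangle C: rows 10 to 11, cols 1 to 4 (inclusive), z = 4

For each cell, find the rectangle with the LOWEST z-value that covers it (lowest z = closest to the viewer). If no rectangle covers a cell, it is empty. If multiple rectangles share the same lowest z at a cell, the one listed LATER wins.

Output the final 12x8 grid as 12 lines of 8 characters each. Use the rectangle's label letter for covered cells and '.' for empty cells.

........
........
........
........
BB......
BB......
BB......
.AAA....
.AAA....
.AAA....
.CCCC...
.CCCC...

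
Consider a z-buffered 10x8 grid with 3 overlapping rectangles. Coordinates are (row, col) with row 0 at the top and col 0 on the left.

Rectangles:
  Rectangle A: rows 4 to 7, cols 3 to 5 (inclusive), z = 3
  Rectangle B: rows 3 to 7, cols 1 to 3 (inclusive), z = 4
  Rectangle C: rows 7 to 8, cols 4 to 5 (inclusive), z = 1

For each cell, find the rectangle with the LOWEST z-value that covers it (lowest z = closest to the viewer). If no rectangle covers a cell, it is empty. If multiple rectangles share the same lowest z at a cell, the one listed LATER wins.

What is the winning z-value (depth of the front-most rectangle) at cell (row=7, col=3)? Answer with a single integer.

Answer: 3

Derivation:
Check cell (7,3):
  A: rows 4-7 cols 3-5 z=3 -> covers; best now A (z=3)
  B: rows 3-7 cols 1-3 z=4 -> covers; best now A (z=3)
  C: rows 7-8 cols 4-5 -> outside (col miss)
Winner: A at z=3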